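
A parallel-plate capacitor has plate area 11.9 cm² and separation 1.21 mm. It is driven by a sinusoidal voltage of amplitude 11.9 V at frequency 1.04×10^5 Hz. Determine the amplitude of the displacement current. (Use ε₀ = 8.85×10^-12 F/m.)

6.77×10^-5 A

The displacement current equals the conduction current C dV/dt, which peaks at C V₀ ω.
With C = ε₀A/d = (8.85×10^-12)(1.19×10^-3)/(1.21×10^-3) = 8.704×10^-12 F and ω = 2πf = 6.535×10^5 rad/s, I_d,max = (8.704×10^-12)(11.9)(6.535×10^5) = 6.77×10^-5 A.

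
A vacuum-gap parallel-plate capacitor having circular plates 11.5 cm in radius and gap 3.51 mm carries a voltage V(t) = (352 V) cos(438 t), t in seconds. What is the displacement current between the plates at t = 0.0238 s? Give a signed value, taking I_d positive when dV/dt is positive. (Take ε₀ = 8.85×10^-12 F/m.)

C = ε₀A/d = (8.85×10^-12)(0.04155)/(3.51×10^-3) = 1.048×10^-10 F. dV/dt = V₀ω·−sin(ωt); at ωt = 10.4244 rad this factor is 0.8413.
I_d = C dV/dt = (1.048×10^-10)(352)(438)(0.8413) = 1.36×10^-5 A.

1.36×10^-5 A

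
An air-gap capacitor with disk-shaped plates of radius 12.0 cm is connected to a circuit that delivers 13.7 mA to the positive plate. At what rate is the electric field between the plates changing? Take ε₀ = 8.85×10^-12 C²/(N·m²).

3.42×10^10 V/(m·s)

The displacement current between the plates equals the conduction current, I_d = 13.7 mA.
Since I_d = ε₀ A dE/dt, dE/dt = I_d/(ε₀A) = (0.0137)/((8.85×10^-12)(0.04524)) = 3.42×10^10 V/(m·s).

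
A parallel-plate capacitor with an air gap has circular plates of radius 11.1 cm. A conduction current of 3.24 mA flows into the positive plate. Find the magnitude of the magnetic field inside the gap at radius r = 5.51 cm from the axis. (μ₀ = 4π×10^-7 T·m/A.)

2.90×10^-9 T

By continuity the displacement current in the gap matches the conduction current: I_d = 3.24×10^-3 A.
An Ampèrian loop of radius r encloses a fraction (r/R)² of I_d. Then B·2πr = μ₀ I_d (r/R)², giving B = μ₀ I_d r/(2πR²) = 2.90×10^-9 T.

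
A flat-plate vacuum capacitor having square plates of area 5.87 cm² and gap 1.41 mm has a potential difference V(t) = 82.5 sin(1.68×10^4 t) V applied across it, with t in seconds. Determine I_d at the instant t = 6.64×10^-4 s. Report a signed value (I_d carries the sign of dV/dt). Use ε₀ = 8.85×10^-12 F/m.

8.12×10^-7 A

dV/dt = (82.5)(1.68×10^4)·cos(11.1552) = 2.203×10^5 V/s.
I_d = C dV/dt with C = ε₀A/d = (8.85×10^-12)(5.87×10^-4)/(1.41×10^-3) = 3.684×10^-12 F, so I_d = (3.684×10^-12)(2.203×10^5) = 8.12×10^-7 A.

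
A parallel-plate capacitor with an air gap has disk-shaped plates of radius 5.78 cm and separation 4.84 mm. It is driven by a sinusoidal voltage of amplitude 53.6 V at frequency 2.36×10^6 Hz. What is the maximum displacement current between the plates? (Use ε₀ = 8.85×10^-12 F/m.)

0.0153 A

C = ε₀A/d = (8.85×10^-12)(0.01050)/(4.84×10^-3) = 1.920×10^-11 F; ω = 2πf = 1.483×10^7 rad/s.
I_d = C dV/dt, so |I_d|_max = C V₀ ω = (1.920×10^-11)(53.6)(1.483×10^7) = 0.0153 A.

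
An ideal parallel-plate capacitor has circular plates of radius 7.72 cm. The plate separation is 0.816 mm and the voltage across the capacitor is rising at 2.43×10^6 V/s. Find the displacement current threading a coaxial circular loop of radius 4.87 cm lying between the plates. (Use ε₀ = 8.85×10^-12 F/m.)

1.96×10^-4 A

With E = V/d, dE/dt = 2.978×10^9 V/(m·s) and πR² = 0.01872 m², giving I_d = ε₀ πR² dE/dt = 4.934×10^-4 A.
Through an area πr² the displacement current is I_d·(πr²/πR²) = I_d (r/R)² = 1.96×10^-4 A.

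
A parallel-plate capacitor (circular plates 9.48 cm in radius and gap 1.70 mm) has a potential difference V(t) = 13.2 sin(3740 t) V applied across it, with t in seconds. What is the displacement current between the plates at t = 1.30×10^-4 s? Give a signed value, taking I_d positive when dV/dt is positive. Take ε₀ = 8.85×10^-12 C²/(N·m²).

C = ε₀A/d = (8.85×10^-12)(0.02823)/(1.70×10^-3) = 1.470×10^-10 F. dV/dt = V₀ω·cos(ωt); at ωt = 0.4862 rad this factor is 0.8841.
I_d = C dV/dt = (1.470×10^-10)(13.2)(3740)(0.8841) = 6.42×10^-6 A.

6.42×10^-6 A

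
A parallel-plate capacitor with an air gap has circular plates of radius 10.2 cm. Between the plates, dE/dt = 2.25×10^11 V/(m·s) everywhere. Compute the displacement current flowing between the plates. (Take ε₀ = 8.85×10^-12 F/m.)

0.0651 A

With a uniform field, Φ_E = EA, so I_d = ε₀ A dE/dt = 0.0651 A.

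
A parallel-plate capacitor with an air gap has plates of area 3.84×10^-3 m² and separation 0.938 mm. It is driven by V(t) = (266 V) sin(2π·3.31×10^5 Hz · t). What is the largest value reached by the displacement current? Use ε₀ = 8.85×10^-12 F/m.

The displacement current equals the conduction current C dV/dt, which peaks at C V₀ ω.
With C = ε₀A/d = (8.85×10^-12)(3.84×10^-3)/(9.38×10^-4) = 3.623×10^-11 F and ω = 2πf = 2.080×10^6 rad/s, I_d,max = (3.623×10^-11)(266)(2.080×10^6) = 0.0200 A.

0.0200 A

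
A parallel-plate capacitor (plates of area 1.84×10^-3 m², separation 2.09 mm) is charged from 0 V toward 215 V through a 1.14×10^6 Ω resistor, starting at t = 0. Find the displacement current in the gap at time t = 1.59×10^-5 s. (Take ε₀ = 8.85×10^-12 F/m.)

3.15×10^-5 A

C = ε₀A/d = (8.85×10^-12)(1.84×10^-3)/(2.09×10^-3) = 7.791×10^-12 F, so τ = RC = 8.882×10^-6 s.
The conduction current is I(t) = (V₀/R) e^(−t/τ), and the displacement current between the plates equals it.
t/τ = 1.790; I_d = (215/1.14×10^6) · e^(−1.790) = (1.886×10^-4)(0.1670) = 3.15×10^-5 A.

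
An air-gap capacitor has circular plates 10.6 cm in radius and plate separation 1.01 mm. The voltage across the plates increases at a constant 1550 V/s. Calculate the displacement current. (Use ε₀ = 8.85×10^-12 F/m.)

C = ε₀A/d = (8.85×10^-12)(0.03530)/(1.01×10^-3) = 3.093×10^-10 F.
I_d = C dV/dt = (3.093×10^-10)(1550) = 4.79×10^-7 A.

4.79×10^-7 A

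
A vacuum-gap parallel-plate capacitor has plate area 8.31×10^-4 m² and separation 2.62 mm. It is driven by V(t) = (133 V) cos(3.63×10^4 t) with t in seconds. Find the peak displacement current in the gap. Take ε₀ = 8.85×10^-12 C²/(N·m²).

C = ε₀A/d = (8.85×10^-12)(8.31×10^-4)/(2.62×10^-3) = 2.807×10^-12 F; ω = 3.63×10^4 rad/s.
I_d = C dV/dt, so |I_d|_max = C V₀ ω = (2.807×10^-12)(133)(3.63×10^4) = 1.36×10^-5 A.

1.36×10^-5 A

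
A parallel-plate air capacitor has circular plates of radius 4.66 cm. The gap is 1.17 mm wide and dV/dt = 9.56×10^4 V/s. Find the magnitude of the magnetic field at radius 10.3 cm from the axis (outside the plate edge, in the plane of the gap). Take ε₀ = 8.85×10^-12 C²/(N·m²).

I_d = C dV/dt with C = ε₀πR²/d = 5.160×10^-11 F, so I_d = (5.160×10^-11)(9.56×10^4) = 4.933×10^-6 A.
For r ≥ R the full I_d is enclosed: B = μ₀ I_d/(2πr) = (4π×10^-7)(4.933×10^-6)/(2π·0.103) = 9.58×10^-12 T.

9.58×10^-12 T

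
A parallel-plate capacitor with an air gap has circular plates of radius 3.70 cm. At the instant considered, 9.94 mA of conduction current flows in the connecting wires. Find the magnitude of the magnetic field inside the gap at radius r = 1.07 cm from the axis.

1.55×10^-8 T

No conduction current crosses the gap, so I_d there equals the 9.94×10^-3 A in the leads.
For r < R the Ampère–Maxwell law gives B(2πr) = μ₀ I_d (r²/R²), so B = μ₀ I_d r/(2πR²) = (4π×10^-7)(9.94×10^-3)(0.0107)/(2π·0.0370²) = 1.55×10^-8 T.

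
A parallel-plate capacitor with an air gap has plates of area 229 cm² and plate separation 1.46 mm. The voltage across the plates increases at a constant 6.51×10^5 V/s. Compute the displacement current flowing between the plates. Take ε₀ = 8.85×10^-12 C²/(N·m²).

9.04×10^-5 A

C = ε₀A/d = (8.85×10^-12)(0.0229)/(1.46×10^-3) = 1.388×10^-10 F.
I_d = C dV/dt = (1.388×10^-10)(6.51×10^5) = 9.04×10^-5 A.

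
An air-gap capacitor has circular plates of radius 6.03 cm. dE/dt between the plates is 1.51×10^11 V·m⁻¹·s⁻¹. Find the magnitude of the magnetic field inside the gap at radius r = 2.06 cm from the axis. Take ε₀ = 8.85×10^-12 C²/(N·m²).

1.73×10^-8 T

I_d = ε₀ dΦ_E/dt = ε₀ πR² (dE/dt) = (8.85×10^-12)(0.01142)(1.51×10^11) = 0.01526 A through the full plate area.
An Ampèrian loop of radius r encloses a fraction (r/R)² of I_d. Then B·2πr = μ₀ I_d (r/R)², giving B = μ₀ I_d r/(2πR²) = 1.73×10^-8 T.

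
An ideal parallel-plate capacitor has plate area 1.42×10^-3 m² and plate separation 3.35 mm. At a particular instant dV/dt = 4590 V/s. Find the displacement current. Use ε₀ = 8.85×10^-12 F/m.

The displacement current equals the charging current C dV/dt. With C = ε₀A/d = (8.85×10^-12)(1.42×10^-3)/(3.35×10^-3) = 3.751×10^-12 F, I_d = (3.751×10^-12)(4590) = 1.72×10^-8 A.

1.72×10^-8 A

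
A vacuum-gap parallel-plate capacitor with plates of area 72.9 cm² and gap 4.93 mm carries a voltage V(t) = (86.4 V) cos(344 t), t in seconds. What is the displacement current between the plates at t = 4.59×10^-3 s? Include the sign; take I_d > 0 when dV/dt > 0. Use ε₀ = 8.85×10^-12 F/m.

-3.89×10^-7 A

dE/dt = (V₀ω/d)·−sin(ωt) with ωt = 1.57896 rad: (86.4)(344)(-1.000)/(4.93×10^-3) = -6.029×10^6 V/(m·s).
I_d = ε₀ A dE/dt = (8.85×10^-12)(7.29×10^-3)(-6.029×10^6) = -3.89×10^-7 A.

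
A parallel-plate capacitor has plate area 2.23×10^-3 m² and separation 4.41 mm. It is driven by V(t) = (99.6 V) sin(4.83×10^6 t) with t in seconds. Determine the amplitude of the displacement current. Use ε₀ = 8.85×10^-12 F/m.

(dE/dt)_max = V₀ω/d = 1.091×10^11 V/(m·s); ω = 4.83×10^6 rad/s.
I_d,max = ε₀ A (dE/dt)_max = (8.85×10^-12)(2.23×10^-3)(1.091×10^11) = 2.15×10^-3 A.

2.15×10^-3 A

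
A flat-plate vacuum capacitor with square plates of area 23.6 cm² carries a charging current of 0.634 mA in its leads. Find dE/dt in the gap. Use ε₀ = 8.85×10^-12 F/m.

3.04×10^10 V/(m·s)

By continuity, I_d in the gap equals the 0.634 mA flowing in the wire.
Inverting I_d = ε₀ A dE/dt gives dE/dt = 6.34×10^-4 / (8.85×10^-12 · 2.36×10^-3) = 3.04×10^10 V/(m·s).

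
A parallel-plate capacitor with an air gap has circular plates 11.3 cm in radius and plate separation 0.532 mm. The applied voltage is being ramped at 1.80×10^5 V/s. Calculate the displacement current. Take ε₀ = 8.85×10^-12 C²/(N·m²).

1.20×10^-4 A

E = V/d so dE/dt = (dV/dt)/d = 3.383×10^8 V/(m·s), and I_d = ε₀ A dE/dt = (8.85×10^-12)(0.04011)(3.383×10^8) = 1.20×10^-4 A.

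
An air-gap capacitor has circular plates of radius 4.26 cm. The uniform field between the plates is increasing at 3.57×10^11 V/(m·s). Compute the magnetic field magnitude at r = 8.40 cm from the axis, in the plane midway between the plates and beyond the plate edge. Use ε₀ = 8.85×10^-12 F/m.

4.29×10^-8 T

I_d = ε₀ dΦ_E/dt = ε₀ πR² (dE/dt) = (8.85×10^-12)(5.701×10^-3)(3.57×10^11) = 0.01801 A through the full plate area.
With r > R the enclosed displacement current is the full I_d; B = μ₀ I_d / (2πr) = 4.29×10^-8 T.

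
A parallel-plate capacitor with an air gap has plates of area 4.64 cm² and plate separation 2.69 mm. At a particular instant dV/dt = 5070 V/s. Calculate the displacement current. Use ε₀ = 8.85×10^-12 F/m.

E = V/d so dE/dt = (dV/dt)/d = 1.885×10^6 V/(m·s), and I_d = ε₀ A dE/dt = (8.85×10^-12)(4.64×10^-4)(1.885×10^6) = 7.74×10^-9 A.

7.74×10^-9 A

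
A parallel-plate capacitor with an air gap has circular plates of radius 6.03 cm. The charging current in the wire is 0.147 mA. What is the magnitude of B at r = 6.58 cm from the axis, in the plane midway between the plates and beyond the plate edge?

Between the plates the displacement current equals the wire current: I_d = 0.147 mA = 1.47×10^-4 A.
Outside the plates the loop encloses all of I_d, so B·2πr = μ₀ I_d and B = 4.47×10^-10 T.

4.47×10^-10 T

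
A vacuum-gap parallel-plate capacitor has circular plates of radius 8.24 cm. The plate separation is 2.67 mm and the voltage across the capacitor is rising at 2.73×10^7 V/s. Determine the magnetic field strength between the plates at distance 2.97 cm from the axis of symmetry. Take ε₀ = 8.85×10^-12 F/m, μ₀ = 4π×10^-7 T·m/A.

dE/dt = (dV/dt)/d = 1.022×10^10 V/(m·s); I_d = ε₀(πR²)(dE/dt) = (8.85×10^-12)(0.02133)(1.022×10^10) = 1.929×10^-3 A.
An Ampèrian loop of radius r encloses a fraction (r/R)² of I_d. Then B·2πr = μ₀ I_d (r/R)², giving B = μ₀ I_d r/(2πR²) = 1.69×10^-9 T.

1.69×10^-9 T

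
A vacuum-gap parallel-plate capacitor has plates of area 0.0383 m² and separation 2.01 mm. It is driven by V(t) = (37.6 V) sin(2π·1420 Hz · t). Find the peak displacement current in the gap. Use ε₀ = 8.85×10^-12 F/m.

C = ε₀A/d = (8.85×10^-12)(0.0383)/(2.01×10^-3) = 1.686×10^-10 F; ω = 2πf = 8922 rad/s.
I_d = C dV/dt, so |I_d|_max = C V₀ ω = (1.686×10^-10)(37.6)(8922) = 5.66×10^-5 A.

5.66×10^-5 A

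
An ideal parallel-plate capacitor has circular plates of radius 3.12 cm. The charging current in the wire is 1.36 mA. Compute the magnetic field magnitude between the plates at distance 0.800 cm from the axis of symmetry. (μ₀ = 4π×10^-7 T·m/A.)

2.24×10^-9 T

By continuity the displacement current in the gap matches the conduction current: I_d = 1.36×10^-3 A.
For r < R the Ampère–Maxwell law gives B(2πr) = μ₀ I_d (r²/R²), so B = μ₀ I_d r/(2πR²) = (4π×10^-7)(1.36×10^-3)(8.00×10^-3)/(2π·0.0312²) = 2.24×10^-9 T.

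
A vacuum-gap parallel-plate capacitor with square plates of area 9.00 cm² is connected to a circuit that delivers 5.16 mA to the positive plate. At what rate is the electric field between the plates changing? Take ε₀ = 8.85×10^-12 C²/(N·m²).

By continuity, I_d in the gap equals the 5.16 mA flowing in the wire.
Then dE/dt = I_d/(ε₀A) = 6.48×10^11 V/(m·s).

6.48×10^11 V/(m·s)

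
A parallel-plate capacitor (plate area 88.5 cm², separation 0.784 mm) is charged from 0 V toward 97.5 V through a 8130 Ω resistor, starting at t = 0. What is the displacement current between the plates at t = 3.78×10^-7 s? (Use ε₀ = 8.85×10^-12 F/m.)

7.53×10^-3 A

C = ε₀A/d = (8.85×10^-12)(8.85×10^-3)/(7.84×10^-4) = 9.990×10^-11 F and τ = RC = 8.122×10^-7 s. I_d in the gap equals the RC charging current.
I_d(t) = (V₀/R) e^(−t/τ) = 0.01199 · e^(−0.4654) = 7.53×10^-3 A.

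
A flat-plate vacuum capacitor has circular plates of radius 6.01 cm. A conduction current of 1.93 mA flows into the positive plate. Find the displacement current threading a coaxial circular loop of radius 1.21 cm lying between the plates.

No conduction current crosses the gap, so I_d there equals the 1.93×10^-3 A in the leads.
Through an area πr² the displacement current is I_d·(πr²/πR²) = I_d (r/R)² = 7.82×10^-5 A.

7.82×10^-5 A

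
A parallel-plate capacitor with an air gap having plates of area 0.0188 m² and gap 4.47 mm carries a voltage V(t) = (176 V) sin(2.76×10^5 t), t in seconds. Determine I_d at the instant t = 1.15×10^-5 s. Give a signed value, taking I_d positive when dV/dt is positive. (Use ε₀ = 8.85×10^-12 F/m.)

C = ε₀A/d = (8.85×10^-12)(0.0188)/(4.47×10^-3) = 3.722×10^-11 F. dV/dt = V₀ω·cos(ωt); at ωt = 3.174 rad this factor is -0.9995.
I_d = C dV/dt = (3.722×10^-11)(176)(2.76×10^5)(-0.9995) = -1.81×10^-3 A.

-1.81×10^-3 A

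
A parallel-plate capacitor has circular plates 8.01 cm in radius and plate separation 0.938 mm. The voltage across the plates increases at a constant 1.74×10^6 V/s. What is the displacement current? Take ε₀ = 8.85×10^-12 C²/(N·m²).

3.31×10^-4 A

C = ε₀A/d = (8.85×10^-12)(0.02016)/(9.38×10^-4) = 1.902×10^-10 F.
I_d = C dV/dt = (1.902×10^-10)(1.74×10^6) = 3.31×10^-4 A.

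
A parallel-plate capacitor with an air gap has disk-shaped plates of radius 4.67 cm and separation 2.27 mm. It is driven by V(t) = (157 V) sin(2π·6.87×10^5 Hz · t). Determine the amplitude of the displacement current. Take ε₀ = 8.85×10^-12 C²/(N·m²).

0.0181 A

C = ε₀A/d = (8.85×10^-12)(6.851×10^-3)/(2.27×10^-3) = 2.671×10^-11 F; ω = 2πf = 4.317×10^6 rad/s.
I_d = C dV/dt, so |I_d|_max = C V₀ ω = (2.671×10^-11)(157)(4.317×10^6) = 0.0181 A.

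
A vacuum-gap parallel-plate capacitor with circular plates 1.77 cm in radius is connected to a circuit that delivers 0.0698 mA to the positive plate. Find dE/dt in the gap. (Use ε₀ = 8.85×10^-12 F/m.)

8.01×10^9 V/(m·s)

Charge continuity gives I_d = I = 6.98×10^-5 A between the plates.
Then dE/dt = I_d/(ε₀A) = 8.01×10^9 V/(m·s).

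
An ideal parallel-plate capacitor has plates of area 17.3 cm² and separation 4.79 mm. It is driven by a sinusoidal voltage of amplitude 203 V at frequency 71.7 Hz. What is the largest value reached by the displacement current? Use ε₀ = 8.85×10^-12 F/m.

The displacement current equals the conduction current C dV/dt, which peaks at C V₀ ω.
With C = ε₀A/d = (8.85×10^-12)(1.73×10^-3)/(4.79×10^-3) = 3.196×10^-12 F and ω = 2πf = 450.5 rad/s, I_d,max = (3.196×10^-12)(203)(450.5) = 2.92×10^-7 A.

2.92×10^-7 A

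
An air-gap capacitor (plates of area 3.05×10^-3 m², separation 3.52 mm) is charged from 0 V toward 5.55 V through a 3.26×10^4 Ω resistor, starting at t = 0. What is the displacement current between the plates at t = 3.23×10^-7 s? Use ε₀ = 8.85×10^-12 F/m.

4.68×10^-5 A

C = ε₀A/d = (8.85×10^-12)(3.05×10^-3)/(3.52×10^-3) = 7.668×10^-12 F, so τ = RC = 2.500×10^-7 s.
The conduction current is I(t) = (V₀/R) e^(−t/τ), and the displacement current between the plates equals it.
t/τ = 1.292; I_d = (5.55/3.26×10^4) · e^(−1.292) = (1.702×10^-4)(0.2747) = 4.68×10^-5 A.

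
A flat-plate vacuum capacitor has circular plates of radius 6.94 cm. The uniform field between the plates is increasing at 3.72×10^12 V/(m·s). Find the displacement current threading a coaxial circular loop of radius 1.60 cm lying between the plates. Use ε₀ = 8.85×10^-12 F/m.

0.0265 A

Through the whole plate area (πR² = 0.01513 m²), I_d = ε₀ πR² dE/dt = 0.4981 A.
The field is uniform, so I_d,enc = I_d (r/R)² = (0.4981)(1.60/6.94)² = 0.0265 A.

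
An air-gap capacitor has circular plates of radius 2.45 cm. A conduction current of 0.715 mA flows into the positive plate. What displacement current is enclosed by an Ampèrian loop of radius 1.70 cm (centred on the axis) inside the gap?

Between the plates the displacement current equals the wire current: I_d = 0.715 mA = 7.15×10^-4 A.
Since J_d is uniform, the enclosed fraction is (r/R)² = 0.4815, giving I_d,enc = 3.44×10^-4 A.

3.44×10^-4 A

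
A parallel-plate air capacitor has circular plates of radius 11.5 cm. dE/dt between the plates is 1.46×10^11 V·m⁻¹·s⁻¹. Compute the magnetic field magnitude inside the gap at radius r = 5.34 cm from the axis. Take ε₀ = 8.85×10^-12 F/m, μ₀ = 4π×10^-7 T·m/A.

4.34×10^-8 T

Total displacement current: I_d = ε₀(πR²)(dE/dt) = (8.85×10^-12)(0.04155)(1.46×10^11) = 0.05369 A.
An Ampèrian loop of radius r encloses a fraction (r/R)² of I_d. Then B·2πr = μ₀ I_d (r/R)², giving B = μ₀ I_d r/(2πR²) = 4.34×10^-8 T.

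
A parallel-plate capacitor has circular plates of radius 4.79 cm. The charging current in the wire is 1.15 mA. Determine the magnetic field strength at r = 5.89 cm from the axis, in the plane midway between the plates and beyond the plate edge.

3.90×10^-9 T

No conduction current crosses the gap, so I_d there equals the 1.15×10^-3 A in the leads.
For r ≥ R the full I_d is enclosed: B = μ₀ I_d/(2πr) = (4π×10^-7)(1.15×10^-3)/(2π·0.0589) = 3.90×10^-9 T.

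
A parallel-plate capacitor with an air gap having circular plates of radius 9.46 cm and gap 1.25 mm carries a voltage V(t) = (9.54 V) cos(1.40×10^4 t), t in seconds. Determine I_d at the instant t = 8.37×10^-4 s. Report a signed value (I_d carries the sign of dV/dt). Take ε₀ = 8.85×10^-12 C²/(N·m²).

dE/dt = (V₀ω/d)·−sin(ωt) with ωt = 11.718 rad: (9.54)(1.40×10^4)(0.7502)/(1.25×10^-3) = 8.016×10^7 V/(m·s).
I_d = ε₀ A dE/dt = (8.85×10^-12)(0.02811)(8.016×10^7) = 1.99×10^-5 A.

1.99×10^-5 A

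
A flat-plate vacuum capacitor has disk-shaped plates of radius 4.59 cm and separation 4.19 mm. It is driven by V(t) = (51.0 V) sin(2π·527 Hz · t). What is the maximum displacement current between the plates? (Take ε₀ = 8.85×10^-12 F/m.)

The displacement current equals the conduction current C dV/dt, which peaks at C V₀ ω.
With C = ε₀A/d = (8.85×10^-12)(6.619×10^-3)/(4.19×10^-3) = 1.398×10^-11 F and ω = 2πf = 3311 rad/s, I_d,max = (1.398×10^-11)(51.0)(3311) = 2.36×10^-6 A.

2.36×10^-6 A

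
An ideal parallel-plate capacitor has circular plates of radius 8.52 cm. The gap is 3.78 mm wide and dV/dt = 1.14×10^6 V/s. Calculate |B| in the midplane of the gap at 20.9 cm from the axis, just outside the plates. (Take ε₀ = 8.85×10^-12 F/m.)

5.82×10^-11 T

dE/dt = (dV/dt)/d = 3.016×10^8 V/(m·s); I_d = ε₀(πR²)(dE/dt) = (8.85×10^-12)(0.02280)(3.016×10^8) = 6.086×10^-5 A.
With r > R the enclosed displacement current is the full I_d; B = μ₀ I_d / (2πr) = 5.82×10^-11 T.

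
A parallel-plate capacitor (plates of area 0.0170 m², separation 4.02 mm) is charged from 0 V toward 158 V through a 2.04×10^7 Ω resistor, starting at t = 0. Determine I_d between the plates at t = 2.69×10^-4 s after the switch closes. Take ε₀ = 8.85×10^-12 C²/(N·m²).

C = ε₀A/d = (8.85×10^-12)(0.0170)/(4.02×10^-3) = 3.743×10^-11 F and τ = RC = 7.636×10^-4 s. I_d in the gap equals the RC charging current.
I_d(t) = (V₀/R) e^(−t/τ) = 7.745×10^-6 · e^(−0.3523) = 5.45×10^-6 A.

5.45×10^-6 A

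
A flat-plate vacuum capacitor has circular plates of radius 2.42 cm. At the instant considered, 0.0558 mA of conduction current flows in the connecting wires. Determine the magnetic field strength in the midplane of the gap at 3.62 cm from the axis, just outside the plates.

3.08×10^-10 T

No conduction current crosses the gap, so I_d there equals the 5.58×10^-5 A in the leads.
Outside the plates the loop encloses all of I_d, so B·2πr = μ₀ I_d and B = 3.08×10^-10 T.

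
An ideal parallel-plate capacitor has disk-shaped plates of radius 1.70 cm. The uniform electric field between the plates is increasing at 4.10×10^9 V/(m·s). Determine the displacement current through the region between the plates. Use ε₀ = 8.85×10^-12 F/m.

3.29×10^-5 A

I_d = ε₀ A (dE/dt) = (8.85×10^-12)(9.079×10^-4 m²)(4.10×10^9) = 3.29×10^-5 A.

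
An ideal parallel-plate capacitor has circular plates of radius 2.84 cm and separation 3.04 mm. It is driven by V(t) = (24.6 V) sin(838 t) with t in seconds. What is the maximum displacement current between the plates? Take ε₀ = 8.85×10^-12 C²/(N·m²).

1.52×10^-7 A

C = ε₀A/d = (8.85×10^-12)(2.534×10^-3)/(3.04×10^-3) = 7.377×10^-12 F; ω = 838 rad/s.
I_d = C dV/dt, so |I_d|_max = C V₀ ω = (7.377×10^-12)(24.6)(838) = 1.52×10^-7 A.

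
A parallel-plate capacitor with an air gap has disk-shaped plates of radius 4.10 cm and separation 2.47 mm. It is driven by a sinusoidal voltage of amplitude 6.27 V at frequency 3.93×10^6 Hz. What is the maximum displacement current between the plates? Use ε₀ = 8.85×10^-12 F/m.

2.93×10^-3 A

The displacement current equals the conduction current C dV/dt, which peaks at C V₀ ω.
With C = ε₀A/d = (8.85×10^-12)(5.281×10^-3)/(2.47×10^-3) = 1.892×10^-11 F and ω = 2πf = 2.469×10^7 rad/s, I_d,max = (1.892×10^-11)(6.27)(2.469×10^7) = 2.93×10^-3 A.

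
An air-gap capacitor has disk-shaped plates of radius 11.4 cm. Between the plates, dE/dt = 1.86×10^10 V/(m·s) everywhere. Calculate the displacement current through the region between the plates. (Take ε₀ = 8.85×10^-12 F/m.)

6.72×10^-3 A

With a uniform field, Φ_E = EA, so I_d = ε₀ A dE/dt = 6.72×10^-3 A.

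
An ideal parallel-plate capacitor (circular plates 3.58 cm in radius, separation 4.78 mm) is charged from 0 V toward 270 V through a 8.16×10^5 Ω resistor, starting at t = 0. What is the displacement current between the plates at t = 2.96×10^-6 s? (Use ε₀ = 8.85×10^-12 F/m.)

2.03×10^-4 A

With C = ε₀A/d = (8.85×10^-12)(4.026×10^-3)/(4.78×10^-3) = 7.454×10^-12 F, the time constant is τ = RC = 6.082×10^-6 s, so t/τ = 0.4867 and e^(−t/τ) = 0.6147.
I_d = I_cond = (V₀/R) e^(−t/τ) = (3.309×10^-4)(0.6147) = 2.03×10^-4 A.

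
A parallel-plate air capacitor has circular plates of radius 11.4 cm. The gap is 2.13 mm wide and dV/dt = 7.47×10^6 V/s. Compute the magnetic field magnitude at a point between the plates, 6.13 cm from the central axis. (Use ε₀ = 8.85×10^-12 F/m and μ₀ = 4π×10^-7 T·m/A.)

1.20×10^-9 T

With E = V/d, dE/dt = 3.507×10^9 V/(m·s) and πR² = 0.04083 m², giving I_d = ε₀ πR² dE/dt = 1.267×10^-3 A.
∮B·dl = μ₀ I_d,enc with I_d,enc = I_d r²/R² = 3.663×10^-4 A; so B = μ₀ I_d,enc/(2πr) = 1.20×10^-9 T.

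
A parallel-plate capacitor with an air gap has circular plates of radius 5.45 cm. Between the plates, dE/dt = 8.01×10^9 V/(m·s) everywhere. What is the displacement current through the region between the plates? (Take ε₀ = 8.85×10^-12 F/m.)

6.61×10^-4 A

The displacement current is ε₀ times dΦ_E/dt = ε₀ A dE/dt = (8.85×10^-12)(9.331×10^-3)(8.01×10^9) = 6.61×10^-4 A.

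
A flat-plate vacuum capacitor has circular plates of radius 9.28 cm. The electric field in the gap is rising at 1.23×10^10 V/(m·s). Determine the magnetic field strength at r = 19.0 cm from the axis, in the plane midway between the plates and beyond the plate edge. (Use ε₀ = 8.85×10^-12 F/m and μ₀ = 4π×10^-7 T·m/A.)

Total displacement current: I_d = ε₀(πR²)(dE/dt) = (8.85×10^-12)(0.02705)(1.23×10^10) = 2.945×10^-3 A.
Outside the plates the loop encloses all of I_d, so B·2πr = μ₀ I_d and B = 3.10×10^-9 T.

3.10×10^-9 T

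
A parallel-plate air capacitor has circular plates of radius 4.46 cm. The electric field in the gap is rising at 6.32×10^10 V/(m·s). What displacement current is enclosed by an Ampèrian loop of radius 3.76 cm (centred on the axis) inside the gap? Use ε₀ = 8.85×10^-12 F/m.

Total displacement current: I_d = ε₀(πR²)(dE/dt) = (8.85×10^-12)(6.249×10^-3)(6.32×10^10) = 3.495×10^-3 A.
Since J_d is uniform, the enclosed fraction is (r/R)² = 0.7107, giving I_d,enc = 2.48×10^-3 A.

2.48×10^-3 A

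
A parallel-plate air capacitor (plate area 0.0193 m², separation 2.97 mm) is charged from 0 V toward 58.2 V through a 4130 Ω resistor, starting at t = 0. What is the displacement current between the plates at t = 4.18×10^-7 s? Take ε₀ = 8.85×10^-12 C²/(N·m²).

C = ε₀A/d = (8.85×10^-12)(0.0193)/(2.97×10^-3) = 5.751×10^-11 F and τ = RC = 2.375×10^-7 s. I_d in the gap equals the RC charging current.
I_d(t) = (V₀/R) e^(−t/τ) = 0.01409 · e^(−1.760) = 2.42×10^-3 A.

2.42×10^-3 A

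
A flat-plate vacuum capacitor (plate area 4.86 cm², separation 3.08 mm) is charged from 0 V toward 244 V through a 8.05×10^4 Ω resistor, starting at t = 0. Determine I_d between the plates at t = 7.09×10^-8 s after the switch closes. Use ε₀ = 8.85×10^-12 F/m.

1.61×10^-3 A

C = ε₀A/d = (8.85×10^-12)(4.86×10^-4)/(3.08×10^-3) = 1.396×10^-12 F and τ = RC = 1.124×10^-7 s. I_d in the gap equals the RC charging current.
I_d(t) = (V₀/R) e^(−t/τ) = 3.031×10^-3 · e^(−0.6308) = 1.61×10^-3 A.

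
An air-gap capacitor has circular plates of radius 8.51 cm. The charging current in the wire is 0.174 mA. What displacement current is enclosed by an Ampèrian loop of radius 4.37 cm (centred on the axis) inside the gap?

No conduction current crosses the gap, so I_d there equals the 1.74×10^-4 A in the leads.
Through an area πr² the displacement current is I_d·(πr²/πR²) = I_d (r/R)² = 4.59×10^-5 A.

4.59×10^-5 A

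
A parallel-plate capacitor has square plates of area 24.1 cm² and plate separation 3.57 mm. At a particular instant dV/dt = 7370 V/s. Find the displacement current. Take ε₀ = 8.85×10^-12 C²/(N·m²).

4.40×10^-8 A

C = ε₀A/d = (8.85×10^-12)(2.41×10^-3)/(3.57×10^-3) = 5.974×10^-12 F.
I_d = C dV/dt = (5.974×10^-12)(7370) = 4.40×10^-8 A.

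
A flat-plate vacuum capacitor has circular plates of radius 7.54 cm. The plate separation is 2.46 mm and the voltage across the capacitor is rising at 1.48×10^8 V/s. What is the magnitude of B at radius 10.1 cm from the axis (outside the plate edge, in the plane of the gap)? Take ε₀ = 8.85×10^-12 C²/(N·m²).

With E = V/d, dE/dt = 6.016×10^10 V/(m·s) and πR² = 0.01786 m², giving I_d = ε₀ πR² dE/dt = 9.509×10^-3 A.
Outside the plates the loop encloses all of I_d, so B·2πr = μ₀ I_d and B = 1.88×10^-8 T.

1.88×10^-8 T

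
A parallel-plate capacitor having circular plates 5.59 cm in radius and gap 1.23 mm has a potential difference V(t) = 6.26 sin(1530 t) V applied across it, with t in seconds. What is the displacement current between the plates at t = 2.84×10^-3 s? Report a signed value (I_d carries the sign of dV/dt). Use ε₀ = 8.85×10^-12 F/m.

dV/dt = (6.26)(1530)·cos(4.3452) = -3438 V/s.
I_d = C dV/dt with C = ε₀A/d = (8.85×10^-12)(9.817×10^-3)/(1.23×10^-3) = 7.063×10^-11 F, so I_d = (7.063×10^-11)(-3438) = -2.43×10^-7 A.

-2.43×10^-7 A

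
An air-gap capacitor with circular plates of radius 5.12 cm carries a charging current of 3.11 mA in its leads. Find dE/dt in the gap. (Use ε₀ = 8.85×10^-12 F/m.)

4.27×10^10 V/(m·s)

By continuity, I_d in the gap equals the 3.11 mA flowing in the wire.
Inverting I_d = ε₀ A dE/dt gives dE/dt = 3.11×10^-3 / (8.85×10^-12 · 8.235×10^-3) = 4.27×10^10 V/(m·s).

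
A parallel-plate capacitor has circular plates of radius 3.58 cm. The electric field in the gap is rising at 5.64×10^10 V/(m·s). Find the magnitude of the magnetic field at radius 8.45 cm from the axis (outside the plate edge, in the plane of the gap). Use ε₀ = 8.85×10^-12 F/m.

I_d = ε₀ dΦ_E/dt = ε₀ πR² (dE/dt) = (8.85×10^-12)(4.026×10^-3)(5.64×10^10) = 2.010×10^-3 A through the full plate area.
For r ≥ R the full I_d is enclosed: B = μ₀ I_d/(2πr) = (4π×10^-7)(2.010×10^-3)/(2π·0.0845) = 4.76×10^-9 T.

4.76×10^-9 T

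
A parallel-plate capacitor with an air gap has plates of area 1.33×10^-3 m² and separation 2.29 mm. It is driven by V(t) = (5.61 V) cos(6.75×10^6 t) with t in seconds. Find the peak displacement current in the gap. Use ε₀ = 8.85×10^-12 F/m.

1.95×10^-4 A

The displacement current equals the conduction current C dV/dt, which peaks at C V₀ ω.
With C = ε₀A/d = (8.85×10^-12)(1.33×10^-3)/(2.29×10^-3) = 5.140×10^-12 F and ω = 6.75×10^6 rad/s, I_d,max = (5.140×10^-12)(5.61)(6.75×10^6) = 1.95×10^-4 A.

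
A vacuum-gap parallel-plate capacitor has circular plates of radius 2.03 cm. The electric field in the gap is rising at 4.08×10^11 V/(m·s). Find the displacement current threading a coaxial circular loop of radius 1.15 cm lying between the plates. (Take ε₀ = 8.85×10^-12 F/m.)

1.50×10^-3 A

I_d = ε₀ dΦ_E/dt = ε₀ πR² (dE/dt) = (8.85×10^-12)(1.295×10^-3)(4.08×10^11) = 4.676×10^-3 A through the full plate area.
Through an area πr² the displacement current is I_d·(πr²/πR²) = I_d (r/R)² = 1.50×10^-3 A.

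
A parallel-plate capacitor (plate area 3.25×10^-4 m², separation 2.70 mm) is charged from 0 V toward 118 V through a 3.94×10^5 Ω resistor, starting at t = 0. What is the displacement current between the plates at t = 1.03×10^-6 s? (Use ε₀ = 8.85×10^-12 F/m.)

2.57×10^-5 A

C = ε₀A/d = (8.85×10^-12)(3.25×10^-4)/(2.70×10^-3) = 1.065×10^-12 F, so τ = RC = 4.196×10^-7 s.
The conduction current is I(t) = (V₀/R) e^(−t/τ), and the displacement current between the plates equals it.
t/τ = 2.455; I_d = (118/3.94×10^5) · e^(−2.455) = (2.995×10^-4)(0.08586) = 2.57×10^-5 A.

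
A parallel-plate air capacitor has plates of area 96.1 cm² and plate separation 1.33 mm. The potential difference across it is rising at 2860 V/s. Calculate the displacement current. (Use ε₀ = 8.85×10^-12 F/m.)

1.83×10^-7 A

C = ε₀A/d = (8.85×10^-12)(9.61×10^-3)/(1.33×10^-3) = 6.395×10^-11 F.
I_d = C dV/dt = (6.395×10^-11)(2860) = 1.83×10^-7 A.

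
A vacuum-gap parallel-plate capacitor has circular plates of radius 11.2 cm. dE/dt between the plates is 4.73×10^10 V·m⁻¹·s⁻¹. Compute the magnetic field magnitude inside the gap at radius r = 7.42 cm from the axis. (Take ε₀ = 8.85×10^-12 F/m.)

1.95×10^-8 T

Through the whole plate area (πR² = 0.03941 m²), I_d = ε₀ πR² dE/dt = 0.01650 A.
For r < R the Ampère–Maxwell law gives B(2πr) = μ₀ I_d (r²/R²), so B = μ₀ I_d r/(2πR²) = (4π×10^-7)(0.01650)(0.0742)/(2π·0.112²) = 1.95×10^-8 T.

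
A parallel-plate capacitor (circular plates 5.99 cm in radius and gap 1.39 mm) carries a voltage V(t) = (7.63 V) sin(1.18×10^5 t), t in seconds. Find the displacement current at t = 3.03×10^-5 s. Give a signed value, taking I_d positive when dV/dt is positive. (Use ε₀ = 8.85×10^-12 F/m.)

-5.86×10^-5 A

C = ε₀A/d = (8.85×10^-12)(0.01127)/(1.39×10^-3) = 7.176×10^-11 F. dV/dt = V₀ω·cos(ωt); at ωt = 3.5754 rad this factor is -0.9074.
I_d = C dV/dt = (7.176×10^-11)(7.63)(1.18×10^5)(-0.9074) = -5.86×10^-5 A.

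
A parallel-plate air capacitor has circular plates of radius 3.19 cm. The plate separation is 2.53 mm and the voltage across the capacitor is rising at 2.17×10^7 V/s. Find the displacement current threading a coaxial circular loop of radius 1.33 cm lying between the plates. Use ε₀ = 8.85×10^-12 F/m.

I_d = C dV/dt with C = ε₀πR²/d = 1.118×10^-11 F, so I_d = (1.118×10^-11)(2.17×10^7) = 2.426×10^-4 A.
Through an area πr² the displacement current is I_d·(πr²/πR²) = I_d (r/R)² = 4.22×10^-5 A.

4.22×10^-5 A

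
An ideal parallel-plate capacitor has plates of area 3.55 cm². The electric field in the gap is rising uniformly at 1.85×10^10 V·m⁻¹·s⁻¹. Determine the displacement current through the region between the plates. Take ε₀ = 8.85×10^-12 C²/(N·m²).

5.81×10^-5 A

The displacement current is ε₀ times dΦ_E/dt = ε₀ A dE/dt = (8.85×10^-12)(3.55×10^-4)(1.85×10^10) = 5.81×10^-5 A.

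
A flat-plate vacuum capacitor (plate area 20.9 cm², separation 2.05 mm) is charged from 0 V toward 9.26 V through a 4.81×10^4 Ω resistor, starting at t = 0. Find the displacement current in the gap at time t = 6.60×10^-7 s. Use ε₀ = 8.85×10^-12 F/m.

C = ε₀A/d = (8.85×10^-12)(2.09×10^-3)/(2.05×10^-3) = 9.023×10^-12 F and τ = RC = 4.340×10^-7 s. I_d in the gap equals the RC charging current.
I_d(t) = (V₀/R) e^(−t/τ) = 1.925×10^-4 · e^(−1.521) = 4.21×10^-5 A.

4.21×10^-5 A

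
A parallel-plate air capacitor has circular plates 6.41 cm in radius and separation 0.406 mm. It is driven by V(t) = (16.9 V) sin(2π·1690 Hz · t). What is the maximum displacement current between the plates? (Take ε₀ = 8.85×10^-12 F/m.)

The displacement current equals the conduction current C dV/dt, which peaks at C V₀ ω.
With C = ε₀A/d = (8.85×10^-12)(0.01291)/(4.06×10^-4) = 2.814×10^-10 F and ω = 2πf = 1.062×10^4 rad/s, I_d,max = (2.814×10^-10)(16.9)(1.062×10^4) = 5.05×10^-5 A.

5.05×10^-5 A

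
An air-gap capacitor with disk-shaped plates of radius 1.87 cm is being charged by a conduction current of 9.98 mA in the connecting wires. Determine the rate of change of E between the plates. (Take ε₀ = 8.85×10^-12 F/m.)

Charge continuity gives I_d = I = 9.98×10^-3 A between the plates.
Since I_d = ε₀ A dE/dt, dE/dt = I_d/(ε₀A) = (9.98×10^-3)/((8.85×10^-12)(1.099×10^-3)) = 1.03×10^12 V/(m·s).

1.03×10^12 V/(m·s)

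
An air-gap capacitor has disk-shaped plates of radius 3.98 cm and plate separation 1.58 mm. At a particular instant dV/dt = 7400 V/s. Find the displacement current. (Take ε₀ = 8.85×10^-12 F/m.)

2.06×10^-7 A

The displacement current equals the charging current C dV/dt. With C = ε₀A/d = (8.85×10^-12)(4.976×10^-3)/(1.58×10^-3) = 2.787×10^-11 F, I_d = (2.787×10^-11)(7400) = 2.06×10^-7 A.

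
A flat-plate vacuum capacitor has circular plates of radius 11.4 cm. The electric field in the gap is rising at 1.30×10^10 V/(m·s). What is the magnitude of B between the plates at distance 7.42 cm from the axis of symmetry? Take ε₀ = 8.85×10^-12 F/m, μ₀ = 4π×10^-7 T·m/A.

Through the whole plate area (πR² = 0.04083 m²), I_d = ε₀ πR² dE/dt = 4.697×10^-3 A.
An Ampèrian loop of radius r encloses a fraction (r/R)² of I_d. Then B·2πr = μ₀ I_d (r/R)², giving B = μ₀ I_d r/(2πR²) = 5.36×10^-9 T.

5.36×10^-9 T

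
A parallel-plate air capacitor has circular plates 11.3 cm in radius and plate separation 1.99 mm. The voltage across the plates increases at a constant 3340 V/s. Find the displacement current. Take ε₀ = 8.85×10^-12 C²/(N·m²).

5.96×10^-7 A

E = V/d so dE/dt = (dV/dt)/d = 1.678×10^6 V/(m·s), and I_d = ε₀ A dE/dt = (8.85×10^-12)(0.04011)(1.678×10^6) = 5.96×10^-7 A.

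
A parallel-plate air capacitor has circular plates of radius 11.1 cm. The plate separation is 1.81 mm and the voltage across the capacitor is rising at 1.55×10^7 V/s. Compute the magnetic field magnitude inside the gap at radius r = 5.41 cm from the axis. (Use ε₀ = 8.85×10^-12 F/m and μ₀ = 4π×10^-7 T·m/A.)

2.58×10^-9 T

dE/dt = (dV/dt)/d = 8.564×10^9 V/(m·s); I_d = ε₀(πR²)(dE/dt) = (8.85×10^-12)(0.03871)(8.564×10^9) = 2.934×10^-3 A.
∮B·dl = μ₀ I_d,enc with I_d,enc = I_d r²/R² = 6.970×10^-4 A; so B = μ₀ I_d,enc/(2πr) = 2.58×10^-9 T.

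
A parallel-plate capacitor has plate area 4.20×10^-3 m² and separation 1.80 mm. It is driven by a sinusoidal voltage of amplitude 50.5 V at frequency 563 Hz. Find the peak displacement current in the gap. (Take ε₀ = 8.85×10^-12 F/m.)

3.69×10^-6 A

C = ε₀A/d = (8.85×10^-12)(4.20×10^-3)/(1.80×10^-3) = 2.065×10^-11 F; ω = 2πf = 3537 rad/s.
I_d = C dV/dt, so |I_d|_max = C V₀ ω = (2.065×10^-11)(50.5)(3537) = 3.69×10^-6 A.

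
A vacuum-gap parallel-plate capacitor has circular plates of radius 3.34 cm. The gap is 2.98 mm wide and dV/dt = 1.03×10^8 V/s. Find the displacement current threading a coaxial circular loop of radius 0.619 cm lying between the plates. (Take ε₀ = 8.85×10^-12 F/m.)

I_d = C dV/dt with C = ε₀πR²/d = 1.041×10^-11 F, so I_d = (1.041×10^-11)(1.03×10^8) = 1.072×10^-3 A.
The field is uniform, so I_d,enc = I_d (r/R)² = (1.072×10^-3)(0.619/3.34)² = 3.68×10^-5 A.

3.68×10^-5 A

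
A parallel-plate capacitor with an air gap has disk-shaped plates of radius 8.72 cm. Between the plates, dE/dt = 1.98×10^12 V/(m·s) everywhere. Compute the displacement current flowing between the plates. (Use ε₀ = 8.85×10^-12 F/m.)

0.419 A

With a uniform field, Φ_E = EA, so I_d = ε₀ A dE/dt = 0.419 A.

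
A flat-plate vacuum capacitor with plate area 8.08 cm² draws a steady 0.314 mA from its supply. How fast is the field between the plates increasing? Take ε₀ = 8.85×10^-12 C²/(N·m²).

4.39×10^10 V/(m·s)

By continuity, I_d in the gap equals the 0.314 mA flowing in the wire.
Then dE/dt = I_d/(ε₀A) = 4.39×10^10 V/(m·s).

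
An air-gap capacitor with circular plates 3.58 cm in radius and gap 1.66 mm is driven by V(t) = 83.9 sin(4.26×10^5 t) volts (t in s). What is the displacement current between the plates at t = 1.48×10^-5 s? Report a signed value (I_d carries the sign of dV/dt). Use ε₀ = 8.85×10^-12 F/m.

dE/dt = (V₀ω/d)·cos(ωt) with ωt = 6.3048 rad: (83.9)(4.26×10^5)(0.9998)/(1.66×10^-3) = 2.153×10^10 V/(m·s).
I_d = ε₀ A dE/dt = (8.85×10^-12)(4.026×10^-3)(2.153×10^10) = 7.67×10^-4 A.

7.67×10^-4 A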